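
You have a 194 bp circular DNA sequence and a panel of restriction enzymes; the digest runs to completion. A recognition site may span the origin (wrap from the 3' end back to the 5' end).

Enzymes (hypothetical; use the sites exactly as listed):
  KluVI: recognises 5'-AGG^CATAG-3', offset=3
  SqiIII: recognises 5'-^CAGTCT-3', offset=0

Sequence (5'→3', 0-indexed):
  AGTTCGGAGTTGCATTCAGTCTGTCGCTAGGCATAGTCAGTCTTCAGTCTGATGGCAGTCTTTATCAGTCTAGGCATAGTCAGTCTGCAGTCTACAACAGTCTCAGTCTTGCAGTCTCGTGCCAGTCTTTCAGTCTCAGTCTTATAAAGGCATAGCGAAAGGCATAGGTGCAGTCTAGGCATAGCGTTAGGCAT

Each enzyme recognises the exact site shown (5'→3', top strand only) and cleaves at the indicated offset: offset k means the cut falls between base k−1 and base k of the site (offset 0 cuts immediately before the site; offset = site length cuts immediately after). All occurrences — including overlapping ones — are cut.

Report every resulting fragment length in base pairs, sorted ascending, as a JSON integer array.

Scan for sites:
  KluVI (AGGCATAG, off=3): starts [28, 71, 147, 159, 176, 188] → cuts [31, 74, 150, 162, 179, 191]
  SqiIII (CAGTCT, off=0): starts [16, 37, 44, 55, 65, 80, 87, 97, 103, 111, 122, 130, 136, 170] → cuts [16, 37, 44, 55, 65, 80, 87, 97, 103, 111, 122, 130, 136, 170]

All cut coordinates (distinct, sorted): [16, 31, 37, 44, 55, 65, 74, 80, 87, 97, 103, 111, 122, 130, 136, 150, 162, 170, 179, 191]

Fragment lengths:
  16→31: 15 bp
  31→37: 6 bp
  37→44: 7 bp
  44→55: 11 bp
  55→65: 10 bp
  65→74: 9 bp
  74→80: 6 bp
  80→87: 7 bp
  87→97: 10 bp
  97→103: 6 bp
  103→111: 8 bp
  111→122: 11 bp
  122→130: 8 bp
  130→136: 6 bp
  136→150: 14 bp
  150→162: 12 bp
  162→170: 8 bp
  170→179: 9 bp
  179→191: 12 bp
  191→16 (wrap): 194-191+16 = 19 bp

[6,6,6,6,7,7,8,8,8,9,9,10,10,11,11,12,12,14,15,19]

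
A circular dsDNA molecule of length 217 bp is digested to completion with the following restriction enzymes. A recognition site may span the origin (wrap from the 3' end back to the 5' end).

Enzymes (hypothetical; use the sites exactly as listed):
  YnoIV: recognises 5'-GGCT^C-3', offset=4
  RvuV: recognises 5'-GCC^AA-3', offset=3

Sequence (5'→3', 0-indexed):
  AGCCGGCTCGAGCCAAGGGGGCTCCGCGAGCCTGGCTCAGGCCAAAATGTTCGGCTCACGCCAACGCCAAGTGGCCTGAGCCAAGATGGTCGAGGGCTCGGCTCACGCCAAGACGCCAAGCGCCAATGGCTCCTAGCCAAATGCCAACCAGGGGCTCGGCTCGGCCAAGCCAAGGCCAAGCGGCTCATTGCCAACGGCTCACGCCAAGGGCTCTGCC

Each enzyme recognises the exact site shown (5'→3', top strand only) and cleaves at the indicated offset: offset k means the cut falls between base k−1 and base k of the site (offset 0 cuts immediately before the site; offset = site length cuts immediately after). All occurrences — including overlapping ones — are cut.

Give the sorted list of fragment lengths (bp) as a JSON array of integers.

Scan for sites:
  YnoIV (GGCTC, off=4): starts [4, 19, 33, 52, 94, 99, 127, 152, 157, 181, 195, 208] → cuts [8, 23, 37, 56, 98, 103, 131, 156, 161, 185, 199, 212]
  RvuV (GCCAA, off=3): starts [11, 40, 59, 65, 79, 106, 114, 121, 135, 142, 163, 168, 174, 189, 202] → cuts [14, 43, 62, 68, 82, 109, 117, 124, 138, 145, 166, 171, 177, 192, 205]

Pooled cuts: [8, 14, 23, 37, 43, 56, 62, 68, 82, 98, 103, 109, 117, 124, 131, 138, 145, 156, 161, 166, 171, 177, 185, 192, 199, 205, 212]

Fragment lengths:
  8→14: 6 bp
  14→23: 9 bp
  23→37: 14 bp
  37→43: 6 bp
  43→56: 13 bp
  56→62: 6 bp
  62→68: 6 bp
  68→82: 14 bp
  82→98: 16 bp
  98→103: 5 bp
  103→109: 6 bp
  109→117: 8 bp
  117→124: 7 bp
  124→131: 7 bp
  131→138: 7 bp
  138→145: 7 bp
  145→156: 11 bp
  156→161: 5 bp
  161→166: 5 bp
  166→171: 5 bp
  171→177: 6 bp
  177→185: 8 bp
  185→192: 7 bp
  192→199: 7 bp
  199→205: 6 bp
  205→212: 7 bp
  212→8 (wrap): 217-212+8 = 13 bp

[5,5,5,5,6,6,6,6,6,6,6,7,7,7,7,7,7,7,8,8,9,11,13,13,14,14,16]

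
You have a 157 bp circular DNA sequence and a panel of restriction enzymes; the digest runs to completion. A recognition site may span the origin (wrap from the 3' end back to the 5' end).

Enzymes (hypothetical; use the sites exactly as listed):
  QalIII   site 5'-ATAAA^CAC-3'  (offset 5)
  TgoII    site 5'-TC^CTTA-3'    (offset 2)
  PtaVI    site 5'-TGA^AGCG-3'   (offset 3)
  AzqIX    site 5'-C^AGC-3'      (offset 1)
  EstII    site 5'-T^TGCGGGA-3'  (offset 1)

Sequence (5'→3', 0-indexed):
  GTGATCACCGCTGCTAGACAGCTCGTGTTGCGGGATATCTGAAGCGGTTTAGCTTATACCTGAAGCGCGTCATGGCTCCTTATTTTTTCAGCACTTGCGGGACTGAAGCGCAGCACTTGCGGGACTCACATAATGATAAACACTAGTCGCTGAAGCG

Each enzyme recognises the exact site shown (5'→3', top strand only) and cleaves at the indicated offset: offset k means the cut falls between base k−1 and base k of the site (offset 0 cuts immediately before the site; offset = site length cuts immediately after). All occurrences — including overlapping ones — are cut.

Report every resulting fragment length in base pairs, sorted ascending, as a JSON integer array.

Site scan:
  QalIII (ATAAACAC, off=5): starts [135] → cuts [140]
  TgoII (TCCTTA, off=2): starts [76] → cuts [78]
  PtaVI (TGAAGCG, off=3): starts [39, 60, 103, 150] → cuts [42, 63, 106, 153]
  AzqIX (CAGC, off=1): starts [18, 88, 110] → cuts [19, 89, 111]
  EstII (TTGCGGGA, off=1): starts [27, 94, 116] → cuts [28, 95, 117]

Pooled cuts: [19, 28, 42, 63, 78, 89, 95, 106, 111, 117, 140, 153]

Fragment lengths:
  19→28: 9 bp
  28→42: 14 bp
  42→63: 21 bp
  63→78: 15 bp
  78→89: 11 bp
  89→95: 6 bp
  95→106: 11 bp
  106→111: 5 bp
  111→117: 6 bp
  117→140: 23 bp
  140→153: 13 bp
  153→19 (wrap): 157-153+19 = 23 bp

[5,6,6,9,11,11,13,14,15,21,23,23]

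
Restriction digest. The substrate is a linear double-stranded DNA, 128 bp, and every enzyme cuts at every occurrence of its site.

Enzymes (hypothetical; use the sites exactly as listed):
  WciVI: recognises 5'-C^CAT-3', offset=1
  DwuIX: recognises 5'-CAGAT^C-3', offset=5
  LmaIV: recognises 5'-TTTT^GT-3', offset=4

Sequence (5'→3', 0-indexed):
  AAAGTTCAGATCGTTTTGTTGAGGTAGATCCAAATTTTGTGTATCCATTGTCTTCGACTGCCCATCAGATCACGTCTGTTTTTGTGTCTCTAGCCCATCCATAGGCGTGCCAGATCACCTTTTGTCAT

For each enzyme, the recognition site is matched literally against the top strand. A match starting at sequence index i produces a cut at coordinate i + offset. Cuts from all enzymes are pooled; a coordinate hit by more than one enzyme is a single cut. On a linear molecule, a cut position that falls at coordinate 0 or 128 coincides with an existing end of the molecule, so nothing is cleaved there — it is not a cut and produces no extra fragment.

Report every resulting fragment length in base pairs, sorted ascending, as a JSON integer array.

Site scan:
  WciVI (CCAT, off=1): starts [44, 61, 94, 98] → cuts [45, 62, 95, 99]
  DwuIX (CAGATC, off=5): starts [6, 65, 110] → cuts [11, 70, 115]
  LmaIV (TTTTGT, off=4): starts [13, 34, 79, 119] → cuts [17, 38, 83, 123]

All cut coordinates (distinct, sorted): [11, 17, 38, 45, 62, 70, 83, 95, 99, 115, 123]

Fragment lengths:
  [0,11): 11 bp
  [11,17): 6 bp
  [17,38): 21 bp
  [38,45): 7 bp
  [45,62): 17 bp
  [62,70): 8 bp
  [70,83): 13 bp
  [83,95): 12 bp
  [95,99): 4 bp
  [99,115): 16 bp
  [115,123): 8 bp
  [123,128): 5 bp

[4,5,6,7,8,8,11,12,13,16,17,21]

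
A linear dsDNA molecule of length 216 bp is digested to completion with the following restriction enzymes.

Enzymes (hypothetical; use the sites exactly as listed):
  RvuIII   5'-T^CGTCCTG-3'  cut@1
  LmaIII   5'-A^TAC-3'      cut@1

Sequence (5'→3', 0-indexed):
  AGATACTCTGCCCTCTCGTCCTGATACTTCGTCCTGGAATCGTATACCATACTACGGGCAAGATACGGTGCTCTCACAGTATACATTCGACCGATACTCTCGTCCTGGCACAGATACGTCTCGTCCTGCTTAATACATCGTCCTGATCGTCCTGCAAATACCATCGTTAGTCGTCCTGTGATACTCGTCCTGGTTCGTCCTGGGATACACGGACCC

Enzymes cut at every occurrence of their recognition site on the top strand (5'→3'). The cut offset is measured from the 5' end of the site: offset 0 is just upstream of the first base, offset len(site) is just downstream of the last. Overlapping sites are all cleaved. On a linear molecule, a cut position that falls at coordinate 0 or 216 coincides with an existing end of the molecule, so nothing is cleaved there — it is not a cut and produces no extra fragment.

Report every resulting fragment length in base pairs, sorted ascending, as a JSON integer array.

[3,4,5,5,5,6,7,8,9,10,10,10,11,11,12,13,13,13,14,14,15,18]

Per-enzyme occurrences:
  RvuIII TCGTCCTG/1: at [15, 28, 99, 120, 137, 146, 170, 184, 194] ⇒ [16, 29, 100, 121, 138, 147, 171, 185, 195]
  LmaIII ATAC/1: at [2, 23, 43, 48, 62, 80, 93, 113, 132, 157, 180, 204] ⇒ [3, 24, 44, 49, 63, 81, 94, 114, 133, 158, 181, 205]

All cut coordinates (distinct, sorted): [3, 16, 24, 29, 44, 49, 63, 81, 94, 100, 114, 121, 133, 138, 147, 158, 171, 181, 185, 195, 205]

Fragments:
  [0,3): 3 bp
  [3,16): 13 bp
  [16,24): 8 bp
  [24,29): 5 bp
  [29,44): 15 bp
  [44,49): 5 bp
  [49,63): 14 bp
  [63,81): 18 bp
  [81,94): 13 bp
  [94,100): 6 bp
  [100,114): 14 bp
  [114,121): 7 bp
  [121,133): 12 bp
  [133,138): 5 bp
  [138,147): 9 bp
  [147,158): 11 bp
  [158,171): 13 bp
  [171,181): 10 bp
  [181,185): 4 bp
  [185,195): 10 bp
  [195,205): 10 bp
  [205,216): 11 bp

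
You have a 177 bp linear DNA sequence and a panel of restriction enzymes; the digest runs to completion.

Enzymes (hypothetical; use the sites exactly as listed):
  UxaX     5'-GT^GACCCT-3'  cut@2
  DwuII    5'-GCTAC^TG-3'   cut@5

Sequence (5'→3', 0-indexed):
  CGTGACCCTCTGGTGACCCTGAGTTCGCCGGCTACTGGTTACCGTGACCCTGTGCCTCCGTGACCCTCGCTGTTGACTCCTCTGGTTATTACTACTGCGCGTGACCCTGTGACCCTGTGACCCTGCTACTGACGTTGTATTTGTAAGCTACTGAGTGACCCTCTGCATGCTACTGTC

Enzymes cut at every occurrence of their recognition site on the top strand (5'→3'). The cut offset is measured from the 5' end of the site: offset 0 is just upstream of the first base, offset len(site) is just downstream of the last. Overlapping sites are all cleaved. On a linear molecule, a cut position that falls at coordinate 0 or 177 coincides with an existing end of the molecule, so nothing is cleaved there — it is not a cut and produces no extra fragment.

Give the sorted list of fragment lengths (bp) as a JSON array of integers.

Site scan:
  UxaX GTGACCCT/2: at [1, 12, 43, 59, 100, 108, 116, 154] ⇒ [3, 14, 45, 61, 102, 110, 118, 156]
  DwuII GCTACTG/5: at [30, 124, 146, 168] ⇒ [35, 129, 151, 173]

Pooled cuts: [3, 14, 35, 45, 61, 102, 110, 118, 129, 151, 156, 173]

Fragments:
  [0,3): 3 bp
  [3,14): 11 bp
  [14,35): 21 bp
  [35,45): 10 bp
  [45,61): 16 bp
  [61,102): 41 bp
  [102,110): 8 bp
  [110,118): 8 bp
  [118,129): 11 bp
  [129,151): 22 bp
  [151,156): 5 bp
  [156,173): 17 bp
  [173,177): 4 bp

[3,4,5,8,8,10,11,11,16,17,21,22,41]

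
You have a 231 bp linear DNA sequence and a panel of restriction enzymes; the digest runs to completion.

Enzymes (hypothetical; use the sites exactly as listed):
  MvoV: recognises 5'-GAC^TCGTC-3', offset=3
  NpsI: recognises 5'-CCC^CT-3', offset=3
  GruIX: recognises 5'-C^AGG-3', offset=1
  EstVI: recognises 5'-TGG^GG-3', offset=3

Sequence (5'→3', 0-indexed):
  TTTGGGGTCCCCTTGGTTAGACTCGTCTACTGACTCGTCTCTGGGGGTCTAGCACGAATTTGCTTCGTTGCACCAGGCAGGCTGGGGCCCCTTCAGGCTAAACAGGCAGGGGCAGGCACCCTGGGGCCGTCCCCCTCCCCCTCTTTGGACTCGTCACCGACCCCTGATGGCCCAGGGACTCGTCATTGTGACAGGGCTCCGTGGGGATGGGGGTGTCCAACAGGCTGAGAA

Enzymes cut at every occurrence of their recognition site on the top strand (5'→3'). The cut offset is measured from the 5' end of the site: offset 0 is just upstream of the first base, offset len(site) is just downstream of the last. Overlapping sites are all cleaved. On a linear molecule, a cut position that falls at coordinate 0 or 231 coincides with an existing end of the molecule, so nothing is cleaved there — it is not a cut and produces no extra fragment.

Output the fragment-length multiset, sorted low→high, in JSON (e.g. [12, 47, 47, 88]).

Scan for sites:
  MvoV (GACTCGTC, off=3): starts [19, 31, 147, 176] → cuts [22, 34, 150, 179]
  NpsI (CCCCT, off=3): starts [8, 87, 131, 137, 160] → cuts [11, 90, 134, 140, 163]
  GruIX (CAGG, off=1): starts [73, 77, 93, 102, 106, 112, 172, 191, 220] → cuts [74, 78, 94, 103, 107, 113, 173, 192, 221]
  EstVI (TGGGG, off=3): starts [2, 41, 82, 121, 201, 207] → cuts [5, 44, 85, 124, 204, 210]

All cut coordinates (distinct, sorted): [5, 11, 22, 34, 44, 74, 78, 85, 90, 94, 103, 107, 113, 124, 134, 140, 150, 163, 173, 179, 192, 204, 210, 221]

Fragments:
  [0,5): 5 bp
  [5,11): 6 bp
  [11,22): 11 bp
  [22,34): 12 bp
  [34,44): 10 bp
  [44,74): 30 bp
  [74,78): 4 bp
  [78,85): 7 bp
  [85,90): 5 bp
  [90,94): 4 bp
  [94,103): 9 bp
  [103,107): 4 bp
  [107,113): 6 bp
  [113,124): 11 bp
  [124,134): 10 bp
  [134,140): 6 bp
  [140,150): 10 bp
  [150,163): 13 bp
  [163,173): 10 bp
  [173,179): 6 bp
  [179,192): 13 bp
  [192,204): 12 bp
  [204,210): 6 bp
  [210,221): 11 bp
  [221,231): 10 bp

[4,4,4,5,5,6,6,6,6,6,7,9,10,10,10,10,10,11,11,11,12,12,13,13,30]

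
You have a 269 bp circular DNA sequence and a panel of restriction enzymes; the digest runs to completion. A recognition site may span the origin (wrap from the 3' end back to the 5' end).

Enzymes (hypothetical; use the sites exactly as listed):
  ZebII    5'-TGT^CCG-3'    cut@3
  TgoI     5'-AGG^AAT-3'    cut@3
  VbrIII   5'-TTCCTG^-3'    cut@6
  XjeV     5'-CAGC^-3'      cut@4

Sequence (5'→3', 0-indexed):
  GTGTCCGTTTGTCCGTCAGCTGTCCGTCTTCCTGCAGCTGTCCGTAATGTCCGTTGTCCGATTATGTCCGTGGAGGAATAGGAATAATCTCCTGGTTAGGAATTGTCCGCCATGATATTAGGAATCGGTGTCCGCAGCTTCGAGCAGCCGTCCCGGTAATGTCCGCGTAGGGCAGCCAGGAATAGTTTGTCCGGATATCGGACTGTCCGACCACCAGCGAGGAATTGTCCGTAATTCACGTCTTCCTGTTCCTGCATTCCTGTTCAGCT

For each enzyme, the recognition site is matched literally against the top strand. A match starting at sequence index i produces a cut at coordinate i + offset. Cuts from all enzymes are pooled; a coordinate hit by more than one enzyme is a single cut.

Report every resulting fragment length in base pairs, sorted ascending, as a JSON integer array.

Scan for sites:
  ZebII TGTCCG/3: at [1, 9, 20, 38, 47, 54, 64, 103, 128, 159, 187, 203, 225] ⇒ [4, 12, 23, 41, 50, 57, 67, 106, 131, 162, 190, 206, 228]
  TgoI AGGAAT/3: at [73, 79, 97, 119, 177, 219] ⇒ [76, 82, 100, 122, 180, 222]
  VbrIII TTCCTG/6: at [28, 242, 248, 256] ⇒ [34, 248, 254, 262]
  XjeV CAGC/4: at [16, 34, 134, 144, 172, 214, 264] ⇒ [20, 38, 138, 148, 176, 218, 268]

All cut coordinates (distinct, sorted): [4, 12, 20, 23, 34, 38, 41, 50, 57, 67, 76, 82, 100, 106, 122, 131, 138, 148, 162, 176, 180, 190, 206, 218, 222, 228, 248, 254, 262, 268]

Fragment lengths:
  4→12: 8 bp
  12→20: 8 bp
  20→23: 3 bp
  23→34: 11 bp
  34→38: 4 bp
  38→41: 3 bp
  41→50: 9 bp
  50→57: 7 bp
  57→67: 10 bp
  67→76: 9 bp
  76→82: 6 bp
  82→100: 18 bp
  100→106: 6 bp
  106→122: 16 bp
  122→131: 9 bp
  131→138: 7 bp
  138→148: 10 bp
  148→162: 14 bp
  162→176: 14 bp
  176→180: 4 bp
  180→190: 10 bp
  190→206: 16 bp
  206→218: 12 bp
  218→222: 4 bp
  222→228: 6 bp
  228→248: 20 bp
  248→254: 6 bp
  254→262: 8 bp
  262→268: 6 bp
  268→4 (wrap): 269-268+4 = 5 bp

[3,3,4,4,4,5,6,6,6,6,6,7,7,8,8,8,9,9,9,10,10,10,11,12,14,14,16,16,18,20]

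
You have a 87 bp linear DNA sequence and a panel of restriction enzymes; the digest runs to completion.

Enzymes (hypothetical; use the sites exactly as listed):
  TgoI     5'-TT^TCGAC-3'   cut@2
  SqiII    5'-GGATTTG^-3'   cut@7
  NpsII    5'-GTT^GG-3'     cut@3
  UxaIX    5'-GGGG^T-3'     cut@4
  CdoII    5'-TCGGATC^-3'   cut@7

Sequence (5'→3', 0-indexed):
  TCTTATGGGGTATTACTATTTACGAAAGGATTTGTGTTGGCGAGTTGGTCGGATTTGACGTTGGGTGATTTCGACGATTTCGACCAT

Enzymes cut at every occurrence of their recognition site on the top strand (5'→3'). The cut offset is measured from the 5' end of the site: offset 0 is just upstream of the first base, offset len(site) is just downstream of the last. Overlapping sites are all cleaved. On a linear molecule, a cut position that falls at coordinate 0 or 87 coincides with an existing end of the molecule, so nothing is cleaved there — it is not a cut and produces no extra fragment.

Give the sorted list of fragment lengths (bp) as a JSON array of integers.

Site scan:
  TgoI TTTCGAC/2: at [68, 77] ⇒ [70, 79]
  SqiII GGATTTG/7: at [27, 50] ⇒ [34, 57]
  NpsII GTTGG/3: at [35, 43, 59] ⇒ [38, 46, 62]
  UxaIX GGGGT/4: at [6] ⇒ [10]
  CdoII (TCGGATC, off=7): no sites

Pooled cuts: [10, 34, 38, 46, 57, 62, 70, 79]

Fragment lengths:
  [0,10): 10 bp
  [10,34): 24 bp
  [34,38): 4 bp
  [38,46): 8 bp
  [46,57): 11 bp
  [57,62): 5 bp
  [62,70): 8 bp
  [70,79): 9 bp
  [79,87): 8 bp

[4,5,8,8,8,9,10,11,24]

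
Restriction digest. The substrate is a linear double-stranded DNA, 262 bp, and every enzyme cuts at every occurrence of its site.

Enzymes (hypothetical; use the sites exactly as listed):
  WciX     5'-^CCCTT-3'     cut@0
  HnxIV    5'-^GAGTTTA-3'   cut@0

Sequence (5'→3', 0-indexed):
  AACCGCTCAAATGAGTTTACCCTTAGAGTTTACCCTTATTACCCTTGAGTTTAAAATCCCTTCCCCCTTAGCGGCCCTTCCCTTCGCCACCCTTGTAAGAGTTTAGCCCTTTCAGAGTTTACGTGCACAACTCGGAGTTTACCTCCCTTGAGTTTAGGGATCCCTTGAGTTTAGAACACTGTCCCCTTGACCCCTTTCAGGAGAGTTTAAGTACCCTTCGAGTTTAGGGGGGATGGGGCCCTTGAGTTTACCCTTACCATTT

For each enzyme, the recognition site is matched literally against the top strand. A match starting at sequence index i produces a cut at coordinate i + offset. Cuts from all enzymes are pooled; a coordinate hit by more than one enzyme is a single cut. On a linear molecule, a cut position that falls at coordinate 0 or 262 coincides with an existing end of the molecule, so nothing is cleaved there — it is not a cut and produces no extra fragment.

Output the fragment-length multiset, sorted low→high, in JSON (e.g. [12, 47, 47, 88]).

Per-enzyme occurrences:
  WciX CCCTT/0: at [19, 32, 41, 57, 64, 74, 79, 89, 106, 144, 161, 183, 191, 213, 238, 250] ⇒ [19, 32, 41, 57, 64, 74, 79, 89, 106, 144, 161, 183, 191, 213, 238, 250]
  HnxIV GAGTTTA/0: at [12, 25, 46, 98, 114, 134, 149, 166, 202, 219, 243] ⇒ [12, 25, 46, 98, 114, 134, 149, 166, 202, 219, 243]

Pooled cuts: [12, 19, 25, 32, 41, 46, 57, 64, 74, 79, 89, 98, 106, 114, 134, 144, 149, 161, 166, 183, 191, 202, 213, 219, 238, 243, 250]

Fragment lengths:
  [0,12): 12 bp
  [12,19): 7 bp
  [19,25): 6 bp
  [25,32): 7 bp
  [32,41): 9 bp
  [41,46): 5 bp
  [46,57): 11 bp
  [57,64): 7 bp
  [64,74): 10 bp
  [74,79): 5 bp
  [79,89): 10 bp
  [89,98): 9 bp
  [98,106): 8 bp
  [106,114): 8 bp
  [114,134): 20 bp
  [134,144): 10 bp
  [144,149): 5 bp
  [149,161): 12 bp
  [161,166): 5 bp
  [166,183): 17 bp
  [183,191): 8 bp
  [191,202): 11 bp
  [202,213): 11 bp
  [213,219): 6 bp
  [219,238): 19 bp
  [238,243): 5 bp
  [243,250): 7 bp
  [250,262): 12 bp

[5,5,5,5,5,6,6,7,7,7,7,8,8,8,9,9,10,10,10,11,11,11,12,12,12,17,19,20]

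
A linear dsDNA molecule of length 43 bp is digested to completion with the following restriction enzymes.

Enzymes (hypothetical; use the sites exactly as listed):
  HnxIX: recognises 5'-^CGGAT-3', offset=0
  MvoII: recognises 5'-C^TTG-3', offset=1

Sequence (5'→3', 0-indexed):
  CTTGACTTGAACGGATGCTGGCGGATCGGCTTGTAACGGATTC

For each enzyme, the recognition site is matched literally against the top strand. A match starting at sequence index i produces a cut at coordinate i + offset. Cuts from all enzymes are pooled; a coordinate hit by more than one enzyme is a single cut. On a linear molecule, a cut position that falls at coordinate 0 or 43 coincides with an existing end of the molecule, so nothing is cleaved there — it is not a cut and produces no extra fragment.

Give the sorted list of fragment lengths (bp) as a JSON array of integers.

Scan for sites:
  HnxIX (CGGAT, off=0): starts [11, 21, 36] → cuts [11, 21, 36]
  MvoII (CTTG, off=1): starts [0, 5, 29] → cuts [1, 6, 30]

Pooled cuts: [1, 6, 11, 21, 30, 36]

Fragment lengths:
  [0,1): 1 bp
  [1,6): 5 bp
  [6,11): 5 bp
  [11,21): 10 bp
  [21,30): 9 bp
  [30,36): 6 bp
  [36,43): 7 bp

[1,5,5,6,7,9,10]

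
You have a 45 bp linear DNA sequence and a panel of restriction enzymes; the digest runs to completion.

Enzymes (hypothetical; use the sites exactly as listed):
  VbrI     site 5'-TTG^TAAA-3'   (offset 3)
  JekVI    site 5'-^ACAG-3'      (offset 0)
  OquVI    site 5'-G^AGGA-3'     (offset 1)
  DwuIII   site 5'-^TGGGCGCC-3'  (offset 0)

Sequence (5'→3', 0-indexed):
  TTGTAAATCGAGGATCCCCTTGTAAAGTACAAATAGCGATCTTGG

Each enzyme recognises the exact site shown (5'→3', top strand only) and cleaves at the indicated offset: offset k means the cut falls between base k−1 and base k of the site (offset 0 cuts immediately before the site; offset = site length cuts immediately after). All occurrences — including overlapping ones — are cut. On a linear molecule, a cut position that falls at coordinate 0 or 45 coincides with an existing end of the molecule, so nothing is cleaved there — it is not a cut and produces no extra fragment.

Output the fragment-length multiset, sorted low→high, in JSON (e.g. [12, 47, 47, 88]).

Scan for sites:
  VbrI (TTGTAAA, off=3): starts [0, 19] → cuts [3, 22]
  JekVI (ACAG, off=0): no sites
  OquVI (GAGGA, off=1): starts [9] → cuts [10]
  DwuIII (TGGGCGCC, off=0): no sites

All cut coordinates (distinct, sorted): [3, 10, 22]

Fragment lengths:
  [0,3): 3 bp
  [3,10): 7 bp
  [10,22): 12 bp
  [22,45): 23 bp

[3,7,12,23]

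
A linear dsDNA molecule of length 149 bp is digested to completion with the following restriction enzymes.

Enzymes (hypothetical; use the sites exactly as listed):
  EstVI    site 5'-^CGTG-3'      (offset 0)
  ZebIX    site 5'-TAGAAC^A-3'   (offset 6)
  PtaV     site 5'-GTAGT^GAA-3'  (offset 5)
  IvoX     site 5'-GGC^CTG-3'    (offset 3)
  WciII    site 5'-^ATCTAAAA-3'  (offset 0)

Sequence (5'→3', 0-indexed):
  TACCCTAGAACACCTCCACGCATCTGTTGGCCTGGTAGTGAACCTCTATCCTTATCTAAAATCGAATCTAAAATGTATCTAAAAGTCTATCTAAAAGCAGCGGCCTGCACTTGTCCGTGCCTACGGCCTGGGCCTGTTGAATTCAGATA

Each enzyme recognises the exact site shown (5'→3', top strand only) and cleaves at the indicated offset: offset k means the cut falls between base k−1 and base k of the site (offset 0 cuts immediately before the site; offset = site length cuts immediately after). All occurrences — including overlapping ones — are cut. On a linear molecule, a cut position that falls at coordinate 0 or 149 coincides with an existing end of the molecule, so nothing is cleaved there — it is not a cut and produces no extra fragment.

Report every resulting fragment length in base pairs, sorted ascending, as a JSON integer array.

Scan for sites:
  EstVI (CGTG, off=0): starts [115] → cuts [115]
  ZebIX (TAGAACA, off=6): starts [5] → cuts [11]
  PtaV (GTAGTGAA, off=5): starts [34] → cuts [39]
  IvoX (GGCCTG, off=3): starts [28, 101, 124, 130] → cuts [31, 104, 127, 133]
  WciII (ATCTAAAA, off=0): starts [53, 65, 76, 88] → cuts [53, 65, 76, 88]

Pooled cuts: [11, 31, 39, 53, 65, 76, 88, 104, 115, 127, 133]

Fragments:
  [0,11): 11 bp
  [11,31): 20 bp
  [31,39): 8 bp
  [39,53): 14 bp
  [53,65): 12 bp
  [65,76): 11 bp
  [76,88): 12 bp
  [88,104): 16 bp
  [104,115): 11 bp
  [115,127): 12 bp
  [127,133): 6 bp
  [133,149): 16 bp

[6,8,11,11,11,12,12,12,14,16,16,20]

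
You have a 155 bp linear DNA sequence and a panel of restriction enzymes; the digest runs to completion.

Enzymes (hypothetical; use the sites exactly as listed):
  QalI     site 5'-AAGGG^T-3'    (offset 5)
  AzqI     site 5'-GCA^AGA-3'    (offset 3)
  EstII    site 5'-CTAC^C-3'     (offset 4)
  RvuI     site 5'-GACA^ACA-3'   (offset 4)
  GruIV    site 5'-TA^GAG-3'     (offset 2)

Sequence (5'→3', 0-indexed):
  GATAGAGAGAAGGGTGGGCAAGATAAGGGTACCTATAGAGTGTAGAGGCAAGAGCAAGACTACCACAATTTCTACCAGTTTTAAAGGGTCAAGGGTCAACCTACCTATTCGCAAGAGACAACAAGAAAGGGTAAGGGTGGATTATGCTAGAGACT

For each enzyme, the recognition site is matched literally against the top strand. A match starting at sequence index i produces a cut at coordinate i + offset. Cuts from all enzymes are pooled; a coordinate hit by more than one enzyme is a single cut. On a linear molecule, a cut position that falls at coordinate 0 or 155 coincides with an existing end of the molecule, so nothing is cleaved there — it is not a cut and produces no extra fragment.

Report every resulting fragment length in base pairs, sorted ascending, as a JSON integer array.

[4,6,6,6,6,6,7,7,7,7,8,9,9,9,10,11,12,12,13]

Per-enzyme occurrences:
  QalI (AAGGGT, off=5): starts [9, 24, 83, 90, 126, 132] → cuts [14, 29, 88, 95, 131, 137]
  AzqI (GCAAGA, off=3): starts [17, 47, 53, 110] → cuts [20, 50, 56, 113]
  EstII (CTACC, off=4): starts [59, 71, 100] → cuts [63, 75, 104]
  RvuI (GACAACA, off=4): starts [116] → cuts [120]
  GruIV (TAGAG, off=2): starts [2, 35, 42, 147] → cuts [4, 37, 44, 149]

Pooled cuts: [4, 14, 20, 29, 37, 44, 50, 56, 63, 75, 88, 95, 104, 113, 120, 131, 137, 149]

Fragment lengths:
  [0,4): 4 bp
  [4,14): 10 bp
  [14,20): 6 bp
  [20,29): 9 bp
  [29,37): 8 bp
  [37,44): 7 bp
  [44,50): 6 bp
  [50,56): 6 bp
  [56,63): 7 bp
  [63,75): 12 bp
  [75,88): 13 bp
  [88,95): 7 bp
  [95,104): 9 bp
  [104,113): 9 bp
  [113,120): 7 bp
  [120,131): 11 bp
  [131,137): 6 bp
  [137,149): 12 bp
  [149,155): 6 bp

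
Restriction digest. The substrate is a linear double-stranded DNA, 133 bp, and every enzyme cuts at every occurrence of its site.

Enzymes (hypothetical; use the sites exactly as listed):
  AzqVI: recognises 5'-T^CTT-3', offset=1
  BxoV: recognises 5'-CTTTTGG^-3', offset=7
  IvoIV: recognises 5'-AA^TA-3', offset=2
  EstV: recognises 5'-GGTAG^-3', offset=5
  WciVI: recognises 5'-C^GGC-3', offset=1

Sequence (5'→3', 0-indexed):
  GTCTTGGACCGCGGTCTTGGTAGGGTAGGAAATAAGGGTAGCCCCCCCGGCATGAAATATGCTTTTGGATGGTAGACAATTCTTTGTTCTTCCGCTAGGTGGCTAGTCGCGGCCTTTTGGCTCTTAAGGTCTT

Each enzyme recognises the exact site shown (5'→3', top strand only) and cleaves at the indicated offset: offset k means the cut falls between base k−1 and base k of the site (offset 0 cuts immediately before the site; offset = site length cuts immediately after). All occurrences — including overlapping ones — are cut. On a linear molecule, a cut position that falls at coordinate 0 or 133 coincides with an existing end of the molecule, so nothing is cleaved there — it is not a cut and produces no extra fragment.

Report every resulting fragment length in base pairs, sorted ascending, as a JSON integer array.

[2,2,3,4,5,6,7,7,7,8,8,9,9,10,11,13,22]

Site scan:
  AzqVI TCTT/1: at [1, 14, 80, 87, 121, 129] ⇒ [2, 15, 81, 88, 122, 130]
  BxoV CTTTTGG/7: at [61, 113] ⇒ [68, 120]
  IvoIV AATA/2: at [30, 55] ⇒ [32, 57]
  EstV GGTAG/5: at [18, 23, 36, 70] ⇒ [23, 28, 41, 75]
  WciVI CGGC/1: at [47, 109] ⇒ [48, 110]

All cut coordinates (distinct, sorted): [2, 15, 23, 28, 32, 41, 48, 57, 68, 75, 81, 88, 110, 120, 122, 130]

Fragment lengths:
  [0,2): 2 bp
  [2,15): 13 bp
  [15,23): 8 bp
  [23,28): 5 bp
  [28,32): 4 bp
  [32,41): 9 bp
  [41,48): 7 bp
  [48,57): 9 bp
  [57,68): 11 bp
  [68,75): 7 bp
  [75,81): 6 bp
  [81,88): 7 bp
  [88,110): 22 bp
  [110,120): 10 bp
  [120,122): 2 bp
  [122,130): 8 bp
  [130,133): 3 bp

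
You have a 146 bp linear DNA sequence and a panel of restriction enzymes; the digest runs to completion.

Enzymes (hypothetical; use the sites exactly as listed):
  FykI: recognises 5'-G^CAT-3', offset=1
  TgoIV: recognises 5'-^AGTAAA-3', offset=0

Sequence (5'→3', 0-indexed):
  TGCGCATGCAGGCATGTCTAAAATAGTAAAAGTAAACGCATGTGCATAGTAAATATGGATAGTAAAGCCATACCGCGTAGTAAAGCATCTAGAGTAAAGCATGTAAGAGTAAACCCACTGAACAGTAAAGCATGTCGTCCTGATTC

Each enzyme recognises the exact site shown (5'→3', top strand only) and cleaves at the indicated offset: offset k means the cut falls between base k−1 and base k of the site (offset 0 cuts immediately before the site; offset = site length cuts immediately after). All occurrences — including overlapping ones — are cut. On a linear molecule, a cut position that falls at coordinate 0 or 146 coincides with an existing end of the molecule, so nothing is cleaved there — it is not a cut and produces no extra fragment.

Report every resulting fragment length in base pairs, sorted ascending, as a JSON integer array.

Per-enzyme occurrences:
  FykI GCAT/1: at [3, 11, 37, 43, 84, 98, 129] ⇒ [4, 12, 38, 44, 85, 99, 130]
  TgoIV AGTAAA/0: at [24, 30, 47, 60, 78, 92, 107, 123] ⇒ [24, 30, 47, 60, 78, 92, 107, 123]

Pooled cuts: [4, 12, 24, 30, 38, 44, 47, 60, 78, 85, 92, 99, 107, 123, 130]

Fragment lengths:
  [0,4): 4 bp
  [4,12): 8 bp
  [12,24): 12 bp
  [24,30): 6 bp
  [30,38): 8 bp
  [38,44): 6 bp
  [44,47): 3 bp
  [47,60): 13 bp
  [60,78): 18 bp
  [78,85): 7 bp
  [85,92): 7 bp
  [92,99): 7 bp
  [99,107): 8 bp
  [107,123): 16 bp
  [123,130): 7 bp
  [130,146): 16 bp

[3,4,6,6,7,7,7,7,8,8,8,12,13,16,16,18]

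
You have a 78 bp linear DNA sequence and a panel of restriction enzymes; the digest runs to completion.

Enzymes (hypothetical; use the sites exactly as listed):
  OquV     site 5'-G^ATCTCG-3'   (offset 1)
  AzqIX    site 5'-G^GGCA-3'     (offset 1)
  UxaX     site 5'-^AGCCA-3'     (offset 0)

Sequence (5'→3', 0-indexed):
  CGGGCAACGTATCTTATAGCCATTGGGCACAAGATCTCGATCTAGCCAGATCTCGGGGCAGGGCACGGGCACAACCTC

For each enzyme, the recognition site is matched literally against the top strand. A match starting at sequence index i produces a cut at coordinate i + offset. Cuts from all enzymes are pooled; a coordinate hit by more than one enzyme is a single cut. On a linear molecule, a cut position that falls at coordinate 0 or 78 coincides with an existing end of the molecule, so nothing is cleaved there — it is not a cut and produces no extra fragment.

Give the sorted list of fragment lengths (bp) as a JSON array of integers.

Scan for sites:
  OquV GATCTCG/1: at [32, 48] ⇒ [33, 49]
  AzqIX GGGCA/1: at [1, 24, 55, 60, 66] ⇒ [2, 25, 56, 61, 67]
  UxaX AGCCA/0: at [17, 43] ⇒ [17, 43]

Pooled cuts: [2, 17, 25, 33, 43, 49, 56, 61, 67]

Fragment lengths:
  [0,2): 2 bp
  [2,17): 15 bp
  [17,25): 8 bp
  [25,33): 8 bp
  [33,43): 10 bp
  [43,49): 6 bp
  [49,56): 7 bp
  [56,61): 5 bp
  [61,67): 6 bp
  [67,78): 11 bp

[2,5,6,6,7,8,8,10,11,15]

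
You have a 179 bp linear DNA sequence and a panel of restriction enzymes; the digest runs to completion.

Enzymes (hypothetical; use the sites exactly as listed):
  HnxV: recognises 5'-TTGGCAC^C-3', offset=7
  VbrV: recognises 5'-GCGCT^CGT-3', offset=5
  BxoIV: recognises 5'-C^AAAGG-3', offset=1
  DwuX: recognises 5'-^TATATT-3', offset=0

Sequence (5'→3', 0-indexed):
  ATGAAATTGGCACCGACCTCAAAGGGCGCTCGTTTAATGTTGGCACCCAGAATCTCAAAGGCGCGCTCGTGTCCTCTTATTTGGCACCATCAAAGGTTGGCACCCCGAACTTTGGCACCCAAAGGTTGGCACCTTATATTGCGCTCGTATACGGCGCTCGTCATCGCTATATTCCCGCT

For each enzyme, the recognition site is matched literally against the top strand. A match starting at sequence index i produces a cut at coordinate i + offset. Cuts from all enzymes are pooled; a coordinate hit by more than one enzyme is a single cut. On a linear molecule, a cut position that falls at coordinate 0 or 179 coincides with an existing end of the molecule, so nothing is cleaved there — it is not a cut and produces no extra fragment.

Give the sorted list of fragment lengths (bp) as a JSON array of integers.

[2,2,4,7,9,10,10,11,11,12,12,12,13,13,15,16,20]

Per-enzyme occurrences:
  HnxV (TTGGCACC, off=7): starts [6, 39, 80, 96, 111, 125] → cuts [13, 46, 87, 103, 118, 132]
  VbrV (GCGCTCGT, off=5): starts [25, 62, 140, 153] → cuts [30, 67, 145, 158]
  BxoIV (CAAAGG, off=1): starts [19, 55, 90, 119] → cuts [20, 56, 91, 120]
  DwuX (TATATT, off=0): starts [134, 167] → cuts [134, 167]

Pooled cuts: [13, 20, 30, 46, 56, 67, 87, 91, 103, 118, 120, 132, 134, 145, 158, 167]

Fragment lengths:
  [0,13): 13 bp
  [13,20): 7 bp
  [20,30): 10 bp
  [30,46): 16 bp
  [46,56): 10 bp
  [56,67): 11 bp
  [67,87): 20 bp
  [87,91): 4 bp
  [91,103): 12 bp
  [103,118): 15 bp
  [118,120): 2 bp
  [120,132): 12 bp
  [132,134): 2 bp
  [134,145): 11 bp
  [145,158): 13 bp
  [158,167): 9 bp
  [167,179): 12 bp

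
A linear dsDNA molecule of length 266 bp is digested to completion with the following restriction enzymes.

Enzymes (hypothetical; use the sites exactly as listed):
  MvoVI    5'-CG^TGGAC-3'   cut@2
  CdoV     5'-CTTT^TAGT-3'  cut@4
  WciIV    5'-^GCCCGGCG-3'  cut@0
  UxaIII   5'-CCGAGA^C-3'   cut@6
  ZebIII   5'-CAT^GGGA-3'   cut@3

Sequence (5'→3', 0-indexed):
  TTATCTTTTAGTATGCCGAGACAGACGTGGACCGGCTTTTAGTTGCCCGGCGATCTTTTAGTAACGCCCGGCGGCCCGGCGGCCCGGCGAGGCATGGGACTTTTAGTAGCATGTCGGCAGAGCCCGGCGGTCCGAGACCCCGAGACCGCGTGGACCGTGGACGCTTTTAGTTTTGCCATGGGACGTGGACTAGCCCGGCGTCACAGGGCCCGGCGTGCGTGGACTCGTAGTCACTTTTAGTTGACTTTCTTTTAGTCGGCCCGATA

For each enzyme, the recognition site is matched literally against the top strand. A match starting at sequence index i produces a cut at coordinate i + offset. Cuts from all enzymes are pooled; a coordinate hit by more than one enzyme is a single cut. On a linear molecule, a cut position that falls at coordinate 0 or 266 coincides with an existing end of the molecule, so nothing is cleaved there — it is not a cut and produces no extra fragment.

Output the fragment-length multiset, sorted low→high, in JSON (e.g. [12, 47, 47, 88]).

Site scan:
  MvoVI CGTGGAC/2: at [25, 148, 155, 183, 217] ⇒ [27, 150, 157, 185, 219]
  CdoV CTTTTAGT/4: at [4, 35, 54, 99, 163, 233, 248] ⇒ [8, 39, 58, 103, 167, 237, 252]
  WciIV GCCCGGCG/0: at [44, 65, 73, 81, 121, 192, 207] ⇒ [44, 65, 73, 81, 121, 192, 207]
  UxaIII CCGAGAC/6: at [15, 131, 139] ⇒ [21, 137, 145]
  ZebIII CATGGGA/3: at [92, 176] ⇒ [95, 179]

All cut coordinates (distinct, sorted): [8, 21, 27, 39, 44, 58, 65, 73, 81, 95, 103, 121, 137, 145, 150, 157, 167, 179, 185, 192, 207, 219, 237, 252]

Fragment lengths:
  [0,8): 8 bp
  [8,21): 13 bp
  [21,27): 6 bp
  [27,39): 12 bp
  [39,44): 5 bp
  [44,58): 14 bp
  [58,65): 7 bp
  [65,73): 8 bp
  [73,81): 8 bp
  [81,95): 14 bp
  [95,103): 8 bp
  [103,121): 18 bp
  [121,137): 16 bp
  [137,145): 8 bp
  [145,150): 5 bp
  [150,157): 7 bp
  [157,167): 10 bp
  [167,179): 12 bp
  [179,185): 6 bp
  [185,192): 7 bp
  [192,207): 15 bp
  [207,219): 12 bp
  [219,237): 18 bp
  [237,252): 15 bp
  [252,266): 14 bp

[5,5,6,6,7,7,7,8,8,8,8,8,10,12,12,12,13,14,14,14,15,15,16,18,18]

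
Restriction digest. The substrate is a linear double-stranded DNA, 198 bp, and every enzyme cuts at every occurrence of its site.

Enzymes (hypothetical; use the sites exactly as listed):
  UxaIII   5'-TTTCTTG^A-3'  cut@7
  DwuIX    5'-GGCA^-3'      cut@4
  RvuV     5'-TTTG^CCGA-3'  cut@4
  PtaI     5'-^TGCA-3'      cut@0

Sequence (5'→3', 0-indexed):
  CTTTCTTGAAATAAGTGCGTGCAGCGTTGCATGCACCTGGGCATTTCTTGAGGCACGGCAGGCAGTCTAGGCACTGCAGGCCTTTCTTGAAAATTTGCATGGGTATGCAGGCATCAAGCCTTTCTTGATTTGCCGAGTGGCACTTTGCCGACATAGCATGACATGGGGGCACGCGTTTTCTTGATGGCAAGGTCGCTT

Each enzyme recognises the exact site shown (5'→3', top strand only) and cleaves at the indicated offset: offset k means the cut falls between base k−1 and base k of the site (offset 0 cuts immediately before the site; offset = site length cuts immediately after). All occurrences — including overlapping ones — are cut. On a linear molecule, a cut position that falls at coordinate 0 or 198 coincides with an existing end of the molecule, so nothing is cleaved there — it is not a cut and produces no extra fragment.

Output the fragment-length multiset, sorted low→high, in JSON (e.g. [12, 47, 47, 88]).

Per-enzyme occurrences:
  UxaIII TTTCTTGA/7: at [1, 43, 82, 120, 176] ⇒ [8, 50, 89, 127, 183]
  DwuIX GGCA/4: at [39, 51, 56, 60, 69, 109, 138, 167, 185] ⇒ [43, 55, 60, 64, 73, 113, 142, 171, 189]
  RvuV TTTGCCGA/4: at [128, 143] ⇒ [132, 147]
  PtaI TGCA/0: at [19, 27, 31, 74, 95, 105] ⇒ [19, 27, 31, 74, 95, 105]

All cut coordinates (distinct, sorted): [8, 19, 27, 31, 43, 50, 55, 60, 64, 73, 74, 89, 95, 105, 113, 127, 132, 142, 147, 171, 183, 189]

Fragments:
  [0,8): 8 bp
  [8,19): 11 bp
  [19,27): 8 bp
  [27,31): 4 bp
  [31,43): 12 bp
  [43,50): 7 bp
  [50,55): 5 bp
  [55,60): 5 bp
  [60,64): 4 bp
  [64,73): 9 bp
  [73,74): 1 bp
  [74,89): 15 bp
  [89,95): 6 bp
  [95,105): 10 bp
  [105,113): 8 bp
  [113,127): 14 bp
  [127,132): 5 bp
  [132,142): 10 bp
  [142,147): 5 bp
  [147,171): 24 bp
  [171,183): 12 bp
  [183,189): 6 bp
  [189,198): 9 bp

[1,4,4,5,5,5,5,6,6,7,8,8,8,9,9,10,10,11,12,12,14,15,24]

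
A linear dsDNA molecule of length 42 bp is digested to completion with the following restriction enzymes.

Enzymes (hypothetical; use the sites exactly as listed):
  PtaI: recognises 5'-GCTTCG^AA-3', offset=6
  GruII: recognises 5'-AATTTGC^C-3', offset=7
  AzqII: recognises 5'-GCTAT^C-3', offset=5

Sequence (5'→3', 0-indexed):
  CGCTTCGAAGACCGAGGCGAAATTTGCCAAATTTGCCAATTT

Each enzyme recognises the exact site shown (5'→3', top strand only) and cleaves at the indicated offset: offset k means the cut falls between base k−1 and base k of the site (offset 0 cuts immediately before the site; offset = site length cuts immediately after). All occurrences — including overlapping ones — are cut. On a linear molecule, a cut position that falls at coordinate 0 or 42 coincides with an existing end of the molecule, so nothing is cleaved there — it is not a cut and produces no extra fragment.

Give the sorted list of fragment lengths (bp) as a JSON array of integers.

Site scan:
  PtaI (GCTTCGAA, off=6): starts [1] → cuts [7]
  GruII (AATTTGCC, off=7): starts [20, 29] → cuts [27, 36]
  AzqII (GCTATC, off=5): no sites

All cut coordinates (distinct, sorted): [7, 27, 36]

Fragments:
  [0,7): 7 bp
  [7,27): 20 bp
  [27,36): 9 bp
  [36,42): 6 bp

[6,7,9,20]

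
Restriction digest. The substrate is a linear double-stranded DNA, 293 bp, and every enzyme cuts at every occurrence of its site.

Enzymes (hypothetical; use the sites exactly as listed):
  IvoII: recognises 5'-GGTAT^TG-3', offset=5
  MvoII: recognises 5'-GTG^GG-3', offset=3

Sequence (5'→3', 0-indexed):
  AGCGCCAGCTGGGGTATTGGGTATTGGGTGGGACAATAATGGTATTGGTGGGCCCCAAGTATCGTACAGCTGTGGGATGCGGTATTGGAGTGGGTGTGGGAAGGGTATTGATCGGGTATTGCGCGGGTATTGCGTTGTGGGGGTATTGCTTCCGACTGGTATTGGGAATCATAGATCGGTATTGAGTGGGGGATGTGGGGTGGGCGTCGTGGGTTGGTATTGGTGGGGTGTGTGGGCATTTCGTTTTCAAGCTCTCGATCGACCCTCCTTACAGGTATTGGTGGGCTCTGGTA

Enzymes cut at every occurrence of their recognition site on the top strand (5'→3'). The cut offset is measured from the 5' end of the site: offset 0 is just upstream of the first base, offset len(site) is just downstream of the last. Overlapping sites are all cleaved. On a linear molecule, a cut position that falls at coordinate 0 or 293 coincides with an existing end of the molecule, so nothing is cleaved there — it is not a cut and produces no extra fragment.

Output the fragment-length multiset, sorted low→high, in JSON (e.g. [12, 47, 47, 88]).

[5,5,5,5,6,6,6,7,7,7,9,9,9,9,9,10,10,11,11,11,15,16,17,20,24,44]

Scan for sites:
  IvoII (GGTATTG, off=5): starts [12, 19, 40, 80, 103, 114, 125, 141, 157, 177, 215, 273] → cuts [17, 24, 45, 85, 108, 119, 130, 146, 162, 182, 220, 278]
  MvoII (GTGGG, off=3): starts [27, 47, 71, 89, 95, 136, 185, 194, 199, 208, 222, 231, 280] → cuts [30, 50, 74, 92, 98, 139, 188, 197, 202, 211, 225, 234, 283]

All cut coordinates (distinct, sorted): [17, 24, 30, 45, 50, 74, 85, 92, 98, 108, 119, 130, 139, 146, 162, 182, 188, 197, 202, 211, 220, 225, 234, 278, 283]

Fragment lengths:
  [0,17): 17 bp
  [17,24): 7 bp
  [24,30): 6 bp
  [30,45): 15 bp
  [45,50): 5 bp
  [50,74): 24 bp
  [74,85): 11 bp
  [85,92): 7 bp
  [92,98): 6 bp
  [98,108): 10 bp
  [108,119): 11 bp
  [119,130): 11 bp
  [130,139): 9 bp
  [139,146): 7 bp
  [146,162): 16 bp
  [162,182): 20 bp
  [182,188): 6 bp
  [188,197): 9 bp
  [197,202): 5 bp
  [202,211): 9 bp
  [211,220): 9 bp
  [220,225): 5 bp
  [225,234): 9 bp
  [234,278): 44 bp
  [278,283): 5 bp
  [283,293): 10 bp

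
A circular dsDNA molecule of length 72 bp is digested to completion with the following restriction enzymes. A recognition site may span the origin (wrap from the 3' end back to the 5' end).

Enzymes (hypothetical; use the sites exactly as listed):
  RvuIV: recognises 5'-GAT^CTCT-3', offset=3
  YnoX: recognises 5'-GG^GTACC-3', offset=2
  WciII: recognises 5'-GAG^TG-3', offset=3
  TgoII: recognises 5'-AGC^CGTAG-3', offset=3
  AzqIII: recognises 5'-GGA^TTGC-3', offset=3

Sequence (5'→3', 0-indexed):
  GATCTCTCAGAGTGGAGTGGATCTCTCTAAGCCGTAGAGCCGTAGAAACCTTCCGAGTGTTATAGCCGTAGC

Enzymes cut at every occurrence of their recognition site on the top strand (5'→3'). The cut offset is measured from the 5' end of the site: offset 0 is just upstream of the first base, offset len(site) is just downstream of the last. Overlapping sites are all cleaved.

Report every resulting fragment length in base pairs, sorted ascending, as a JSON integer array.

[5,5,8,9,9,9,10,17]

Scan for sites:
  RvuIV GATCTCT/3: at [0, 19] ⇒ [3, 22]
  YnoX (GGGTACC, off=2): no sites
  WciII GAGTG/3: at [9, 14, 54] ⇒ [12, 17, 57]
  TgoII AGCCGTAG/3: at [29, 37, 63] ⇒ [32, 40, 66]
  AzqIII (GGATTGC, off=3): no sites

Pooled cuts: [3, 12, 17, 22, 32, 40, 57, 66]

Fragments:
  3→12: 9 bp
  12→17: 5 bp
  17→22: 5 bp
  22→32: 10 bp
  32→40: 8 bp
  40→57: 17 bp
  57→66: 9 bp
  66→3 (wrap): 72-66+3 = 9 bp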